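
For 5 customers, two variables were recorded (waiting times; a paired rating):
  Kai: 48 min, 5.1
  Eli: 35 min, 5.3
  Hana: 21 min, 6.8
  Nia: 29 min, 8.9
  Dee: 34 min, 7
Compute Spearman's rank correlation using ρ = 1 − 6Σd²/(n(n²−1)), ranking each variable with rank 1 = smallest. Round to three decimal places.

-0.700

Ranks of variable 1: 5, 4, 1, 2, 3
Ranks of variable 2: 1, 2, 3, 5, 4
d = r₁ − r₂: 4, 2, -2, -3, -1
d²: 16, 4, 4, 9, 1; Σd² = 34
ρ = 1 − 6·34/(5·24) = 1 − 204/120 = -0.700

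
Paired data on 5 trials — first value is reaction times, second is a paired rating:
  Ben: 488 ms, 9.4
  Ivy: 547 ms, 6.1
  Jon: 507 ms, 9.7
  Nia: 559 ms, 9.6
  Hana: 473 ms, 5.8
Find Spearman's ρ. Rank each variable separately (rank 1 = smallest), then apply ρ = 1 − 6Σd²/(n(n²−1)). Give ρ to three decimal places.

0.500

Ranks of variable 1: 2, 4, 3, 5, 1
Ranks of variable 2: 3, 2, 5, 4, 1
d = r₁ − r₂: -1, 2, -2, 1, 0
d²: 1, 4, 4, 1, 0; Σd² = 10
ρ = 1 − 6·10/(5·24) = 1 − 60/120 = 0.500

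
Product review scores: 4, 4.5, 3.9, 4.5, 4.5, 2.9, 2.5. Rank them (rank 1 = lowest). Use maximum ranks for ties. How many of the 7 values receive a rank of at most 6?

Sorted (ascending): 2.5, 2.9, 3.9, 4, 4.5, 4.5, 4.5
The 3 values of 4.5 occupy positions 5–7 → each gets rank 7.
Ranks ≤ 6: {1, 2, 3, 4} → 4 values.

4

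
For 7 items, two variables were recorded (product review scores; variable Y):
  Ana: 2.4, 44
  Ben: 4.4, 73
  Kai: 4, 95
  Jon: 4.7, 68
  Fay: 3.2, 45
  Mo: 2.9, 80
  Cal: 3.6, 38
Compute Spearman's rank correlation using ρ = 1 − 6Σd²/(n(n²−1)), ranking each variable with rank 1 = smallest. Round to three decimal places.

0.286

Ranks of variable 1: 1, 6, 5, 7, 3, 2, 4
Ranks of variable 2: 2, 5, 7, 4, 3, 6, 1
d = r₁ − r₂: -1, 1, -2, 3, 0, -4, 3
d²: 1, 1, 4, 9, 0, 16, 9; Σd² = 40
ρ = 1 − 6·40/(7·48) = 1 − 240/336 = 0.286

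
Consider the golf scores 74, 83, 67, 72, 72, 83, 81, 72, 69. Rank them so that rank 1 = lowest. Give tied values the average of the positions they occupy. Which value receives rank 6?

Sorted (ascending): 67, 69, 72, 72, 72, 74, 81, 83, 83
The 3 values of 72 occupy positions 3–5 → average rank 4.
The 2 values of 83 occupy positions 8–9 → average rank (8+9)/2 = 8.5.
Rank 6 → value 74.

74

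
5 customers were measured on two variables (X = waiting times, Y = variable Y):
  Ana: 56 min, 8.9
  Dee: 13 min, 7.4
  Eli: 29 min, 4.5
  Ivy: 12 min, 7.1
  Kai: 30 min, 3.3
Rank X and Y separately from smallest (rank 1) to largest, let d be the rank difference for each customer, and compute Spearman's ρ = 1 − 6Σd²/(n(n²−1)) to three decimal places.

Ranks of variable 1: 5, 2, 3, 1, 4
Ranks of variable 2: 5, 4, 2, 3, 1
d = r₁ − r₂: 0, -2, 1, -2, 3
d²: 0, 4, 1, 4, 9; Σd² = 18
ρ = 1 − 6·18/(5·24) = 1 − 108/120 = 0.100

0.100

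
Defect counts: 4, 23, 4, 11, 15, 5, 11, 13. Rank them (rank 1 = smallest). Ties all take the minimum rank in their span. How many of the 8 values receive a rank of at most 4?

Sorted (ascending): 4, 4, 5, 11, 11, 13, 15, 23
The 2 values of 4 occupy positions 1–2 → each gets rank 1.
The 2 values of 11 occupy positions 4–5 → each gets rank 4.
Ranks ≤ 4: {1, 1, 3, 4, 4} → 5 values.

5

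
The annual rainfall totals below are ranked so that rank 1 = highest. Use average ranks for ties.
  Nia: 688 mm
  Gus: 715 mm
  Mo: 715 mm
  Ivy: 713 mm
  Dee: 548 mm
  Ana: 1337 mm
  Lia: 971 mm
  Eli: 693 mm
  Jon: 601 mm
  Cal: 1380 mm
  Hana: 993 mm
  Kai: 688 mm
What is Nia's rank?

9.5

Sorted (descending): 1380, 1337, 993, 971, 715, 715, 713, 693, 688, 688, 601, 548
The 2 values of 715 occupy positions 5–6 → average rank (5+6)/2 = 5.5.
The 2 values of 688 occupy positions 9–10 → average rank (9+10)/2 = 9.5.
Nia has value 688 mm → rank 9.5.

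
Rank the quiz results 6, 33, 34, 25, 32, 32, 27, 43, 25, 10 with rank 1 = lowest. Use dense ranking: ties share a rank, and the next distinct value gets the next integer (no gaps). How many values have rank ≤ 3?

4

Sorted (ascending): 6, 10, 25, 25, 27, 32, 32, 33, 34, 43
The 2 values of 25 share dense rank 3.
The 2 values of 32 share dense rank 5.
Remaining distinct values take the next consecutive integers.
Ranks ≤ 3: {1, 2, 3, 3} → 4 values.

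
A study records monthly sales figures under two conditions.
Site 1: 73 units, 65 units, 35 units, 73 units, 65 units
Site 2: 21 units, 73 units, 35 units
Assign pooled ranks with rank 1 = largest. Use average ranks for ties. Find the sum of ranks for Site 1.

Sorted (descending): 73, 73, 73, 65, 65, 35, 35, 21
The 3 values of 73 occupy positions 1–3 → average rank 2.
The 2 values of 65 occupy positions 4–5 → average rank (4+5)/2 = 4.5.
The 2 values of 35 occupy positions 6–7 → average rank (6+7)/2 = 6.5.
Site 1 values → pooled ranks: 73→2, 65→4.5, 35→6.5, 73→2, 65→4.5
Rank sum = 2 + 4.5 + 6.5 + 2 + 4.5 = 19.5

19.5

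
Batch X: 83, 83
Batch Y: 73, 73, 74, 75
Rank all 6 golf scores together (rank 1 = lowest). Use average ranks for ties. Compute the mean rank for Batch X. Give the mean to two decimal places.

5.50

Sorted (ascending): 73, 73, 74, 75, 83, 83
The 2 values of 73 occupy positions 1–2 → average rank (1+2)/2 = 1.5.
The 2 values of 83 occupy positions 5–6 → average rank (5+6)/2 = 5.5.
Batch X values → pooled ranks: 83→5.5, 83→5.5
Mean rank = (5.5 + 5.5) / 2 = 5.50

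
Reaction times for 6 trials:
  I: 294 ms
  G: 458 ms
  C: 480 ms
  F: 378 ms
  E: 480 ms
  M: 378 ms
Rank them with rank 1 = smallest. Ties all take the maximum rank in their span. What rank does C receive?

Sorted (ascending): 294, 378, 378, 458, 480, 480
The 2 values of 378 occupy positions 2–3 → each gets rank 3.
The 2 values of 480 occupy positions 5–6 → each gets rank 6.
C has value 480 ms → rank 6.

6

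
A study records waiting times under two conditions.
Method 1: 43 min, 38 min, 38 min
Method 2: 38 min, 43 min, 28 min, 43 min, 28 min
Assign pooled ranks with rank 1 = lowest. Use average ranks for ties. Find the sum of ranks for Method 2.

21

Sorted (ascending): 28, 28, 38, 38, 38, 43, 43, 43
The 2 values of 28 occupy positions 1–2 → average rank (1+2)/2 = 1.5.
The 3 values of 38 occupy positions 3–5 → average rank 4.
The 3 values of 43 occupy positions 6–8 → average rank 7.
Method 2 values → pooled ranks: 38→4, 43→7, 28→1.5, 43→7, 28→1.5
Rank sum = 4 + 7 + 1.5 + 7 + 1.5 = 21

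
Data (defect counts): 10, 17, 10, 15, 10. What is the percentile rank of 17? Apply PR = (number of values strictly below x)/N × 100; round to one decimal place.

80.0

N = 5.
Strictly below 17: 4. Equal to 17: 1.
PR = 4/5 × 100 = 80.0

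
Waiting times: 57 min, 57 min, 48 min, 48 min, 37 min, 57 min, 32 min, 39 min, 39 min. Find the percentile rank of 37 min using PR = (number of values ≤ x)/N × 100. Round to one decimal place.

22.2

N = 9.
Strictly below 37: 1. Equal to 37: 1.
PR = 2/9 × 100 = 22.2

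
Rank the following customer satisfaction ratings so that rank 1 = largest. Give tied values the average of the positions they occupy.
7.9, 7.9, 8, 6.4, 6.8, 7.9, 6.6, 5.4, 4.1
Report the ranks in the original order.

Sorted (descending): 8, 7.9, 7.9, 7.9, 6.8, 6.6, 6.4, 5.4, 4.1
The 3 values of 7.9 occupy positions 2–4 → average rank 3.

3, 3, 1, 7, 5, 3, 6, 8, 9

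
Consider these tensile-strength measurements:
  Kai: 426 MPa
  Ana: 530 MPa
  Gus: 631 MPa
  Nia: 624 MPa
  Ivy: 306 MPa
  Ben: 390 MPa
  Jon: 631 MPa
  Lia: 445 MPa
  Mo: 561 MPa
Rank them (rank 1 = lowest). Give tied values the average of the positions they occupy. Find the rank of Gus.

8.5

Sorted (ascending): 306, 390, 426, 445, 530, 561, 624, 631, 631
The 2 values of 631 occupy positions 8–9 → average rank (8+9)/2 = 8.5.
Gus has value 631 MPa → rank 8.5.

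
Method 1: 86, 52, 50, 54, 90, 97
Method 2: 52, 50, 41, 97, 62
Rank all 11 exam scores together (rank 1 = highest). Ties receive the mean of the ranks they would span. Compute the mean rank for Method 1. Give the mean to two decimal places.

Sorted (descending): 97, 97, 90, 86, 62, 54, 52, 52, 50, 50, 41
The 2 values of 97 occupy positions 1–2 → average rank (1+2)/2 = 1.5.
The 2 values of 52 occupy positions 7–8 → average rank (7+8)/2 = 7.5.
The 2 values of 50 occupy positions 9–10 → average rank (9+10)/2 = 9.5.
Method 1 values → pooled ranks: 86→4, 52→7.5, 50→9.5, 54→6, 90→3, 97→1.5
Mean rank = (4 + 7.5 + 9.5 + 6 + 3 + 1.5) / 6 = 5.25

5.25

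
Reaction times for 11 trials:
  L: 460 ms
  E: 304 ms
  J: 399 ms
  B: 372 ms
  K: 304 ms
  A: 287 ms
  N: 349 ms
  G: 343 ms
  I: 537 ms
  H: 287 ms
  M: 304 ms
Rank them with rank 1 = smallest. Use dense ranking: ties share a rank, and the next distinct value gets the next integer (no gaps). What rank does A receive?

Sorted (ascending): 287, 287, 304, 304, 304, 343, 349, 372, 399, 460, 537
The 2 values of 287 share dense rank 1.
The 3 values of 304 share dense rank 2.
Remaining distinct values take the next consecutive integers.
A has value 287 ms → rank 1.

1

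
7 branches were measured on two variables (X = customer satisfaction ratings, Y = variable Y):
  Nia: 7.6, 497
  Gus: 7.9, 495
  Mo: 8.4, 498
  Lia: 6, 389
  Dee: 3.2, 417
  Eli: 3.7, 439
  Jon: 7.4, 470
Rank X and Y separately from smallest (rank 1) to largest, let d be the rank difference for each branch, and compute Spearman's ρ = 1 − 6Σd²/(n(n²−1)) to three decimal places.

0.857

Ranks of variable 1: 5, 6, 7, 3, 1, 2, 4
Ranks of variable 2: 6, 5, 7, 1, 2, 3, 4
d = r₁ − r₂: -1, 1, 0, 2, -1, -1, 0
d²: 1, 1, 0, 4, 1, 1, 0; Σd² = 8
ρ = 1 − 6·8/(7·48) = 1 − 48/336 = 0.857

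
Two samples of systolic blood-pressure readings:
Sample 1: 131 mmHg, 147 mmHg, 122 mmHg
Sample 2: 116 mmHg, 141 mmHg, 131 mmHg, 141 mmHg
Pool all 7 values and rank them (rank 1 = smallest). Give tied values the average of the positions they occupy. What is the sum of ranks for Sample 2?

15.5

Sorted (ascending): 116, 122, 131, 131, 141, 141, 147
The 2 values of 131 occupy positions 3–4 → average rank (3+4)/2 = 3.5.
The 2 values of 141 occupy positions 5–6 → average rank (5+6)/2 = 5.5.
Sample 2 values → pooled ranks: 116→1, 141→5.5, 131→3.5, 141→5.5
Rank sum = 1 + 5.5 + 3.5 + 5.5 = 15.5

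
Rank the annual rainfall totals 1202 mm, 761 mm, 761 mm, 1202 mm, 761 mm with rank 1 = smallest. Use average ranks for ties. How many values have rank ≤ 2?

3

Sorted (ascending): 761, 761, 761, 1202, 1202
The 3 values of 761 occupy positions 1–3 → average rank 2.
The 2 values of 1202 occupy positions 4–5 → average rank (4+5)/2 = 4.5.
Ranks ≤ 2: {2, 2, 2} → 3 values.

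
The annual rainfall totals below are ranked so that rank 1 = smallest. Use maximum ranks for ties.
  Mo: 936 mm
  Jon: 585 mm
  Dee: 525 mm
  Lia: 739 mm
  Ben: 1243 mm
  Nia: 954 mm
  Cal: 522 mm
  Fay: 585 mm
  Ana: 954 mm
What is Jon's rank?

Sorted (ascending): 522, 525, 585, 585, 739, 936, 954, 954, 1243
The 2 values of 585 occupy positions 3–4 → each gets rank 4.
The 2 values of 954 occupy positions 7–8 → each gets rank 8.
Jon has value 585 mm → rank 4.

4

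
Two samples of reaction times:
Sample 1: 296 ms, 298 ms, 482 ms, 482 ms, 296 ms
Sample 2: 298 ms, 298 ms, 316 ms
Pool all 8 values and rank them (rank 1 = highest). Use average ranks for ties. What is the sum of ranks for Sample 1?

23

Sorted (descending): 482, 482, 316, 298, 298, 298, 296, 296
The 2 values of 482 occupy positions 1–2 → average rank (1+2)/2 = 1.5.
The 3 values of 298 occupy positions 4–6 → average rank 5.
The 2 values of 296 occupy positions 7–8 → average rank (7+8)/2 = 7.5.
Sample 1 values → pooled ranks: 296→7.5, 298→5, 482→1.5, 482→1.5, 296→7.5
Rank sum = 7.5 + 5 + 1.5 + 1.5 + 7.5 = 23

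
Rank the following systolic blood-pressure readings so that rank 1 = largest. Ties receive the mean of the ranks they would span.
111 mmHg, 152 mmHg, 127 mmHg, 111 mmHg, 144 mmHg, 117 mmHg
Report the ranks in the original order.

Sorted (descending): 152, 144, 127, 117, 111, 111
The 2 values of 111 occupy positions 5–6 → average rank (5+6)/2 = 5.5.

5.5, 1, 3, 5.5, 2, 4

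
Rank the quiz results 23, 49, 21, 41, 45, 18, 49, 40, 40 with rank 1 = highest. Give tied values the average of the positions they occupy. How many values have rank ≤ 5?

4

Sorted (descending): 49, 49, 45, 41, 40, 40, 23, 21, 18
The 2 values of 49 occupy positions 1–2 → average rank (1+2)/2 = 1.5.
The 2 values of 40 occupy positions 5–6 → average rank (5+6)/2 = 5.5.
Ranks ≤ 5: {1.5, 1.5, 3, 4} → 4 values.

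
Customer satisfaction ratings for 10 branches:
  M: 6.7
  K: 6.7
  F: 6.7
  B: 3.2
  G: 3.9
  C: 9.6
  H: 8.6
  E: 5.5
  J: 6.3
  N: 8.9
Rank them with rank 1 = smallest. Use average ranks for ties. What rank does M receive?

6

Sorted (ascending): 3.2, 3.9, 5.5, 6.3, 6.7, 6.7, 6.7, 8.6, 8.9, 9.6
The 3 values of 6.7 occupy positions 5–7 → average rank 6.
M has value 6.7 → rank 6.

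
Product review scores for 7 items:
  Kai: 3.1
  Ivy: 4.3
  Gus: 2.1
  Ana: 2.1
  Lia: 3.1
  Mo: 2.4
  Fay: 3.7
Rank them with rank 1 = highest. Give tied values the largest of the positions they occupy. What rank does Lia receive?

4

Sorted (descending): 4.3, 3.7, 3.1, 3.1, 2.4, 2.1, 2.1
The 2 values of 3.1 occupy positions 3–4 → each gets rank 4.
The 2 values of 2.1 occupy positions 6–7 → each gets rank 7.
Lia has value 3.1 → rank 4.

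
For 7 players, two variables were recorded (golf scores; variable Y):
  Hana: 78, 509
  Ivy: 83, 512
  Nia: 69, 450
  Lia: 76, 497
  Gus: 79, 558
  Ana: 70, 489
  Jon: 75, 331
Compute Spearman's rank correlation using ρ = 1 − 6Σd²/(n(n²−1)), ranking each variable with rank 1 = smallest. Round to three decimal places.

0.857

Ranks of variable 1: 5, 7, 1, 4, 6, 2, 3
Ranks of variable 2: 5, 6, 2, 4, 7, 3, 1
d = r₁ − r₂: 0, 1, -1, 0, -1, -1, 2
d²: 0, 1, 1, 0, 1, 1, 4; Σd² = 8
ρ = 1 − 6·8/(7·48) = 1 − 48/336 = 0.857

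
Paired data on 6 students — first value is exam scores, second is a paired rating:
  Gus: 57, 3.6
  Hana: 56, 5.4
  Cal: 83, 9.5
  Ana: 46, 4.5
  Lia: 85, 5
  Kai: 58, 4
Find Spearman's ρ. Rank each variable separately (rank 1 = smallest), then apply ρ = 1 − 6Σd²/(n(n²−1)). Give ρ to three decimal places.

Ranks of variable 1: 3, 2, 5, 1, 6, 4
Ranks of variable 2: 1, 5, 6, 3, 4, 2
d = r₁ − r₂: 2, -3, -1, -2, 2, 2
d²: 4, 9, 1, 4, 4, 4; Σd² = 26
ρ = 1 − 6·26/(6·35) = 1 − 156/210 = 0.257

0.257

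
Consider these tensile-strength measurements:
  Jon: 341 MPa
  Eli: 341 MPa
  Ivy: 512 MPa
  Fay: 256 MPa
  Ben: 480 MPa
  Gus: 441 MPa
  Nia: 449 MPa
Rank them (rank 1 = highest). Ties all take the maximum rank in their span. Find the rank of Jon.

6

Sorted (descending): 512, 480, 449, 441, 341, 341, 256
The 2 values of 341 occupy positions 5–6 → each gets rank 6.
Jon has value 341 MPa → rank 6.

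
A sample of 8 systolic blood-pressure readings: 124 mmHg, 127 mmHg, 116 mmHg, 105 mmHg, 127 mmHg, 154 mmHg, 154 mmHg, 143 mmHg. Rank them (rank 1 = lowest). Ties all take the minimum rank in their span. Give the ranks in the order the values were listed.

Sorted (ascending): 105, 116, 124, 127, 127, 143, 154, 154
The 2 values of 127 occupy positions 4–5 → each gets rank 4.
The 2 values of 154 occupy positions 7–8 → each gets rank 7.

3, 4, 2, 1, 4, 7, 7, 6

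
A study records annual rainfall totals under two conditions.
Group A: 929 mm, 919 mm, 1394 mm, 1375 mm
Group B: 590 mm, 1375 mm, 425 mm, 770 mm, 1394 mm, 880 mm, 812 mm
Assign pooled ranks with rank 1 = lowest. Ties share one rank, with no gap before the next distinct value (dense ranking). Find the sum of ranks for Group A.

30

Sorted (ascending): 425, 590, 770, 812, 880, 919, 929, 1375, 1375, 1394, 1394
The 2 values of 1375 share dense rank 8.
The 2 values of 1394 share dense rank 9.
Remaining distinct values take the next consecutive integers.
Group A values → pooled ranks: 929→7, 919→6, 1394→9, 1375→8
Rank sum = 7 + 6 + 9 + 8 = 30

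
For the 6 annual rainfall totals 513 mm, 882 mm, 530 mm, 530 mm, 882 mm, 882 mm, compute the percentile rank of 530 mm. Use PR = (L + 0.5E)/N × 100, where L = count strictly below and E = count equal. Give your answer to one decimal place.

N = 6.
Strictly below 530: 1. Equal to 530: 2.
PR = (1 + 0.5·2)/6 × 100 = 33.3

33.3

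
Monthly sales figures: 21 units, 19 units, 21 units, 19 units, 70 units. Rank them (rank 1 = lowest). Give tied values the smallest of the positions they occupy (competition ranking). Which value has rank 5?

Sorted (ascending): 19, 19, 21, 21, 70
The 2 values of 19 occupy positions 1–2 → each gets rank 1.
The 2 values of 21 occupy positions 3–4 → each gets rank 3.
Rank 5 → value 70.

70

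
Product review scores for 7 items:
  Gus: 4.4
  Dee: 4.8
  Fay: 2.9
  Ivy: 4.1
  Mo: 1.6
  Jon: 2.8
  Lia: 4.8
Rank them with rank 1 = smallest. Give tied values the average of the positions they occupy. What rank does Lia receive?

6.5

Sorted (ascending): 1.6, 2.8, 2.9, 4.1, 4.4, 4.8, 4.8
The 2 values of 4.8 occupy positions 6–7 → average rank (6+7)/2 = 6.5.
Lia has value 4.8 → rank 6.5.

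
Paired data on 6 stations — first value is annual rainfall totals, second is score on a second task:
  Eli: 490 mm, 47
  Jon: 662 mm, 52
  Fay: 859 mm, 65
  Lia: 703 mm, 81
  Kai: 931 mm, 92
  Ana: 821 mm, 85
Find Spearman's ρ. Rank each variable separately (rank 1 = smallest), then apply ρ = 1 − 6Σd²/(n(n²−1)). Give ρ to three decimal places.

Ranks of variable 1: 1, 2, 5, 3, 6, 4
Ranks of variable 2: 1, 2, 3, 4, 6, 5
d = r₁ − r₂: 0, 0, 2, -1, 0, -1
d²: 0, 0, 4, 1, 0, 1; Σd² = 6
ρ = 1 − 6·6/(6·35) = 1 − 36/210 = 0.829

0.829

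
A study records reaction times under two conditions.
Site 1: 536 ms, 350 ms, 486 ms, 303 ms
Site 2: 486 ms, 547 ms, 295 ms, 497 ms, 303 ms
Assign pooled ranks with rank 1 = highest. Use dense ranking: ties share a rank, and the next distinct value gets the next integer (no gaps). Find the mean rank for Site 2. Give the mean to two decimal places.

Sorted (descending): 547, 536, 497, 486, 486, 350, 303, 303, 295
The 2 values of 486 share dense rank 4.
The 2 values of 303 share dense rank 6.
Remaining distinct values take the next consecutive integers.
Site 2 values → pooled ranks: 486→4, 547→1, 295→7, 497→3, 303→6
Mean rank = (4 + 1 + 7 + 3 + 6) / 5 = 4.20

4.20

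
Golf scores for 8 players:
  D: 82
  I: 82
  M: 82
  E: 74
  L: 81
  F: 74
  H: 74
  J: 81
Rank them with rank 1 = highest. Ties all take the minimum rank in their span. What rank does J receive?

4

Sorted (descending): 82, 82, 82, 81, 81, 74, 74, 74
The 3 values of 82 occupy positions 1–3 → each gets rank 1.
The 2 values of 81 occupy positions 4–5 → each gets rank 4.
The 3 values of 74 occupy positions 6–8 → each gets rank 6.
J has value 81 → rank 4.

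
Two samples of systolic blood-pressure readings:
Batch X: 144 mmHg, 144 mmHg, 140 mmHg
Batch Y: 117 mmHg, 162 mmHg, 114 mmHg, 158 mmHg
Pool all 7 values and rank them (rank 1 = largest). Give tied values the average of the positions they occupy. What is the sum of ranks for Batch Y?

Sorted (descending): 162, 158, 144, 144, 140, 117, 114
The 2 values of 144 occupy positions 3–4 → average rank (3+4)/2 = 3.5.
Batch Y values → pooled ranks: 117→6, 162→1, 114→7, 158→2
Rank sum = 6 + 1 + 7 + 2 = 16

16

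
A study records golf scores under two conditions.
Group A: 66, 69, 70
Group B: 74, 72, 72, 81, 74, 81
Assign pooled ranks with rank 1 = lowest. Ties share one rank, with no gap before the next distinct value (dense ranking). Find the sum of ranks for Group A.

Sorted (ascending): 66, 69, 70, 72, 72, 74, 74, 81, 81
The 2 values of 72 share dense rank 4.
The 2 values of 74 share dense rank 5.
The 2 values of 81 share dense rank 6.
Remaining distinct values take the next consecutive integers.
Group A values → pooled ranks: 66→1, 69→2, 70→3
Rank sum = 1 + 2 + 3 = 6

6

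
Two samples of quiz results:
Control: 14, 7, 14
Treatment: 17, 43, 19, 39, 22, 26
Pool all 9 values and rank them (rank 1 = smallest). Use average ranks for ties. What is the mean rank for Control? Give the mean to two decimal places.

Sorted (ascending): 7, 14, 14, 17, 19, 22, 26, 39, 43
The 2 values of 14 occupy positions 2–3 → average rank (2+3)/2 = 2.5.
Control values → pooled ranks: 14→2.5, 7→1, 14→2.5
Mean rank = (2.5 + 1 + 2.5) / 3 = 2.00

2.00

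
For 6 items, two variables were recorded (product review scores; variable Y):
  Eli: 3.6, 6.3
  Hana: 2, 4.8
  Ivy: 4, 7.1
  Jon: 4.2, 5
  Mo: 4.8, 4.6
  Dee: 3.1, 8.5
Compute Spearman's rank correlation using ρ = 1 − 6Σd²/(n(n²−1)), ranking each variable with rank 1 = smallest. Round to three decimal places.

Ranks of variable 1: 3, 1, 4, 5, 6, 2
Ranks of variable 2: 4, 2, 5, 3, 1, 6
d = r₁ − r₂: -1, -1, -1, 2, 5, -4
d²: 1, 1, 1, 4, 25, 16; Σd² = 48
ρ = 1 − 6·48/(6·35) = 1 − 288/210 = -0.371

-0.371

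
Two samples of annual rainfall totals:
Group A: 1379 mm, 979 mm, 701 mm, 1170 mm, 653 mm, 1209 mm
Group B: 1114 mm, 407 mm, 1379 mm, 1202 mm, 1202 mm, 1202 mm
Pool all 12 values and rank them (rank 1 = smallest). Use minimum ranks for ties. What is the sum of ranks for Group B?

38

Sorted (ascending): 407, 653, 701, 979, 1114, 1170, 1202, 1202, 1202, 1209, 1379, 1379
The 3 values of 1202 occupy positions 7–9 → each gets rank 7.
The 2 values of 1379 occupy positions 11–12 → each gets rank 11.
Group B values → pooled ranks: 1114→5, 407→1, 1379→11, 1202→7, 1202→7, 1202→7
Rank sum = 5 + 1 + 11 + 7 + 7 + 7 = 38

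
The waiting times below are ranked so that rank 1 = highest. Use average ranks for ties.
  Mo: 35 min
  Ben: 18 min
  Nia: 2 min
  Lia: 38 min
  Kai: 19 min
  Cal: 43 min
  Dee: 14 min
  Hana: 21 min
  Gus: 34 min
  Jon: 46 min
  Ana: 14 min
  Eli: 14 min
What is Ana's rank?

10

Sorted (descending): 46, 43, 38, 35, 34, 21, 19, 18, 14, 14, 14, 2
The 3 values of 14 occupy positions 9–11 → average rank 10.
Ana has value 14 min → rank 10.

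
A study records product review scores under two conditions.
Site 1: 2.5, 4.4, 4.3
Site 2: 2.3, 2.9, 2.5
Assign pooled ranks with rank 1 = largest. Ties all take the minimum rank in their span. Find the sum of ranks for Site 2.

Sorted (descending): 4.4, 4.3, 2.9, 2.5, 2.5, 2.3
The 2 values of 2.5 occupy positions 4–5 → each gets rank 4.
Site 2 values → pooled ranks: 2.3→6, 2.9→3, 2.5→4
Rank sum = 6 + 3 + 4 = 13

13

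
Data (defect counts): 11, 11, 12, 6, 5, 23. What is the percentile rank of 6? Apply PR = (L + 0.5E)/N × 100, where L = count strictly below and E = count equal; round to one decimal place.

25.0

N = 6.
Strictly below 6: 1. Equal to 6: 1.
PR = (1 + 0.5·1)/6 × 100 = 25.0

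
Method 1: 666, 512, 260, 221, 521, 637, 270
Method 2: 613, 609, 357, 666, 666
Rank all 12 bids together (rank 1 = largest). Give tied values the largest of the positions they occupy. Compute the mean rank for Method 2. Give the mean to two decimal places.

Sorted (descending): 666, 666, 666, 637, 613, 609, 521, 512, 357, 270, 260, 221
The 3 values of 666 occupy positions 1–3 → each gets rank 3.
Method 2 values → pooled ranks: 613→5, 609→6, 357→9, 666→3, 666→3
Mean rank = (5 + 6 + 9 + 3 + 3) / 5 = 5.20

5.20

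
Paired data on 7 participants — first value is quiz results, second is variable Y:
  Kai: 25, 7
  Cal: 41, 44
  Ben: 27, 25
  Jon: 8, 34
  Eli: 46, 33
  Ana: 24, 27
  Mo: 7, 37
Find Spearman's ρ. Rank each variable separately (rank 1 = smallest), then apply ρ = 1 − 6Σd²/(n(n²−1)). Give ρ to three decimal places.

Ranks of variable 1: 4, 6, 5, 2, 7, 3, 1
Ranks of variable 2: 1, 7, 2, 5, 4, 3, 6
d = r₁ − r₂: 3, -1, 3, -3, 3, 0, -5
d²: 9, 1, 9, 9, 9, 0, 25; Σd² = 62
ρ = 1 − 6·62/(7·48) = 1 − 372/336 = -0.107

-0.107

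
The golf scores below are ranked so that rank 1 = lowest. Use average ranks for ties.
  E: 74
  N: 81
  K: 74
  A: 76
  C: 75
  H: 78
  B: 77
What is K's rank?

Sorted (ascending): 74, 74, 75, 76, 77, 78, 81
The 2 values of 74 occupy positions 1–2 → average rank (1+2)/2 = 1.5.
K has value 74 → rank 1.5.

1.5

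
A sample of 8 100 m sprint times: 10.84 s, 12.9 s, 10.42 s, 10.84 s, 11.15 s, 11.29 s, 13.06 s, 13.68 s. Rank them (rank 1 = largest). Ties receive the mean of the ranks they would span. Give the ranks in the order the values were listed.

Sorted (descending): 13.68, 13.06, 12.9, 11.29, 11.15, 10.84, 10.84, 10.42
The 2 values of 10.84 occupy positions 6–7 → average rank (6+7)/2 = 6.5.

6.5, 3, 8, 6.5, 5, 4, 2, 1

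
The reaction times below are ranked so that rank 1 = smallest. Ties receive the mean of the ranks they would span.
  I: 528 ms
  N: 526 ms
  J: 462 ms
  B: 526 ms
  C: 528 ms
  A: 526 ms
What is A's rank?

Sorted (ascending): 462, 526, 526, 526, 528, 528
The 3 values of 526 occupy positions 2–4 → average rank 3.
The 2 values of 528 occupy positions 5–6 → average rank (5+6)/2 = 5.5.
A has value 526 ms → rank 3.

3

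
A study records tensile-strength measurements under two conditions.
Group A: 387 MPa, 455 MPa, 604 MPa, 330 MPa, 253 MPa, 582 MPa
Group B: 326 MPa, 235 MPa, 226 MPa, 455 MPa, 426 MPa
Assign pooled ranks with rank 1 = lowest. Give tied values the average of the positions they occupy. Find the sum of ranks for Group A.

Sorted (ascending): 226, 235, 253, 326, 330, 387, 426, 455, 455, 582, 604
The 2 values of 455 occupy positions 8–9 → average rank (8+9)/2 = 8.5.
Group A values → pooled ranks: 387→6, 455→8.5, 604→11, 330→5, 253→3, 582→10
Rank sum = 6 + 8.5 + 11 + 5 + 3 + 10 = 43.5

43.5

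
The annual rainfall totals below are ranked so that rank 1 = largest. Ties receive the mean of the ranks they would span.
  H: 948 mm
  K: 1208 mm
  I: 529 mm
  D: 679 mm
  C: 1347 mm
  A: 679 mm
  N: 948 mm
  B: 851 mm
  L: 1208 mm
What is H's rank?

4.5

Sorted (descending): 1347, 1208, 1208, 948, 948, 851, 679, 679, 529
The 2 values of 1208 occupy positions 2–3 → average rank (2+3)/2 = 2.5.
The 2 values of 948 occupy positions 4–5 → average rank (4+5)/2 = 4.5.
The 2 values of 679 occupy positions 7–8 → average rank (7+8)/2 = 7.5.
H has value 948 mm → rank 4.5.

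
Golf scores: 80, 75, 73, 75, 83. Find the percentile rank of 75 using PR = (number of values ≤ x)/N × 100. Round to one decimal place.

N = 5.
Strictly below 75: 1. Equal to 75: 2.
PR = 3/5 × 100 = 60.0

60.0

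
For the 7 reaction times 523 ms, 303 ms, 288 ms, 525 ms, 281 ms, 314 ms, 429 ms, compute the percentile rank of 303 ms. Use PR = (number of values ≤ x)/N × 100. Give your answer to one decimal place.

N = 7.
Strictly below 303: 2. Equal to 303: 1.
PR = 3/7 × 100 = 42.9

42.9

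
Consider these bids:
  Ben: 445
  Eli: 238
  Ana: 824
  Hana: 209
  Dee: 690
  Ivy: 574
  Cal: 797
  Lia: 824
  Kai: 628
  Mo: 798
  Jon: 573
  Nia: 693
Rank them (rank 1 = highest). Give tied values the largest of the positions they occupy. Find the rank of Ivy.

Sorted (descending): 824, 824, 798, 797, 693, 690, 628, 574, 573, 445, 238, 209
The 2 values of 824 occupy positions 1–2 → each gets rank 2.
Ivy has value 574 → rank 8.

8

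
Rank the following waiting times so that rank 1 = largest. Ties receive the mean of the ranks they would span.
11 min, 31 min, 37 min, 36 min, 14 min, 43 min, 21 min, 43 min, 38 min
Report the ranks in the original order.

Sorted (descending): 43, 43, 38, 37, 36, 31, 21, 14, 11
The 2 values of 43 occupy positions 1–2 → average rank (1+2)/2 = 1.5.

9, 6, 4, 5, 8, 1.5, 7, 1.5, 3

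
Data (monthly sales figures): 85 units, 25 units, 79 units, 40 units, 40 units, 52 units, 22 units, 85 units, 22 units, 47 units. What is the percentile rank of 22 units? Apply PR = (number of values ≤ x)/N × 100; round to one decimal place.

20.0

N = 10.
Strictly below 22: 0. Equal to 22: 2.
PR = 2/10 × 100 = 20.0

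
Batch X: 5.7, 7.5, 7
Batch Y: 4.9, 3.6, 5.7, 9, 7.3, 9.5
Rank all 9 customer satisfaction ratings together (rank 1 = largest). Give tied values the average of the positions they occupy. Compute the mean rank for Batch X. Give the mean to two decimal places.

4.83

Sorted (descending): 9.5, 9, 7.5, 7.3, 7, 5.7, 5.7, 4.9, 3.6
The 2 values of 5.7 occupy positions 6–7 → average rank (6+7)/2 = 6.5.
Batch X values → pooled ranks: 5.7→6.5, 7.5→3, 7→5
Mean rank = (6.5 + 3 + 5) / 3 = 4.83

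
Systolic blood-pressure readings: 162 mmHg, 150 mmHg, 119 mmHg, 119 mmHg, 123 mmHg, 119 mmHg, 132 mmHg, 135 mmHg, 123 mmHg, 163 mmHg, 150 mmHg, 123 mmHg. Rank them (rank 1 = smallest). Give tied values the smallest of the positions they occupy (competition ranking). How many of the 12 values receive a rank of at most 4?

Sorted (ascending): 119, 119, 119, 123, 123, 123, 132, 135, 150, 150, 162, 163
The 3 values of 119 occupy positions 1–3 → each gets rank 1.
The 3 values of 123 occupy positions 4–6 → each gets rank 4.
The 2 values of 150 occupy positions 9–10 → each gets rank 9.
Ranks ≤ 4: {1, 1, 1, 4, 4, 4} → 6 values.

6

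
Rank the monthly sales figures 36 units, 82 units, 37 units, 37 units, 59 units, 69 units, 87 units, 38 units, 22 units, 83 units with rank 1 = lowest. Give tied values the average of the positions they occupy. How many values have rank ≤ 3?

Sorted (ascending): 22, 36, 37, 37, 38, 59, 69, 82, 83, 87
The 2 values of 37 occupy positions 3–4 → average rank (3+4)/2 = 3.5.
Ranks ≤ 3: {1, 2} → 2 values.

2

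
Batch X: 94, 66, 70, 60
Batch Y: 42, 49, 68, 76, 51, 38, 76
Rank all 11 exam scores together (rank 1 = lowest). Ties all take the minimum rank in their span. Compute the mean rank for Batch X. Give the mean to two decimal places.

7.50

Sorted (ascending): 38, 42, 49, 51, 60, 66, 68, 70, 76, 76, 94
The 2 values of 76 occupy positions 9–10 → each gets rank 9.
Batch X values → pooled ranks: 94→11, 66→6, 70→8, 60→5
Mean rank = (11 + 6 + 8 + 5) / 4 = 7.50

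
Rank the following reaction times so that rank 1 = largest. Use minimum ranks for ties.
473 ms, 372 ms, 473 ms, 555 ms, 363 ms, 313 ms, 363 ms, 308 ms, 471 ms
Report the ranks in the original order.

2, 5, 2, 1, 6, 8, 6, 9, 4

Sorted (descending): 555, 473, 473, 471, 372, 363, 363, 313, 308
The 2 values of 473 occupy positions 2–3 → each gets rank 2.
The 2 values of 363 occupy positions 6–7 → each gets rank 6.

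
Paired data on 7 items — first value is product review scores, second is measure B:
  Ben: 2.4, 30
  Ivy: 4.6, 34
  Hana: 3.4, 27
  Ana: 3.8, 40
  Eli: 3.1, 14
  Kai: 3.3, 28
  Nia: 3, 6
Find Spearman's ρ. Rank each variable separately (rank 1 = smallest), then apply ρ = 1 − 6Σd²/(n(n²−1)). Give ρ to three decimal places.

0.571

Ranks of variable 1: 1, 7, 5, 6, 3, 4, 2
Ranks of variable 2: 5, 6, 3, 7, 2, 4, 1
d = r₁ − r₂: -4, 1, 2, -1, 1, 0, 1
d²: 16, 1, 4, 1, 1, 0, 1; Σd² = 24
ρ = 1 − 6·24/(7·48) = 1 − 144/336 = 0.571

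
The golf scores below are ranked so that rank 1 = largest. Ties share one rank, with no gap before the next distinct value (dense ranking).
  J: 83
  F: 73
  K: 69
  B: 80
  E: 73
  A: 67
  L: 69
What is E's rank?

3

Sorted (descending): 83, 80, 73, 73, 69, 69, 67
The 2 values of 73 share dense rank 3.
The 2 values of 69 share dense rank 4.
Remaining distinct values take the next consecutive integers.
E has value 73 → rank 3.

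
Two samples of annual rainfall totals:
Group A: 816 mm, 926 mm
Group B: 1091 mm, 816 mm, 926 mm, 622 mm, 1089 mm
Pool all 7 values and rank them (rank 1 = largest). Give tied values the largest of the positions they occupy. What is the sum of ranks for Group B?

20

Sorted (descending): 1091, 1089, 926, 926, 816, 816, 622
The 2 values of 926 occupy positions 3–4 → each gets rank 4.
The 2 values of 816 occupy positions 5–6 → each gets rank 6.
Group B values → pooled ranks: 1091→1, 816→6, 926→4, 622→7, 1089→2
Rank sum = 1 + 6 + 4 + 7 + 2 = 20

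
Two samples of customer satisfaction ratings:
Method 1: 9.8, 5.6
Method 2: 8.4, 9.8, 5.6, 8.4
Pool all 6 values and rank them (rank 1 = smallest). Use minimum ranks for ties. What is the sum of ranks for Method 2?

Sorted (ascending): 5.6, 5.6, 8.4, 8.4, 9.8, 9.8
The 2 values of 5.6 occupy positions 1–2 → each gets rank 1.
The 2 values of 8.4 occupy positions 3–4 → each gets rank 3.
The 2 values of 9.8 occupy positions 5–6 → each gets rank 5.
Method 2 values → pooled ranks: 8.4→3, 9.8→5, 5.6→1, 8.4→3
Rank sum = 3 + 5 + 1 + 3 = 12

12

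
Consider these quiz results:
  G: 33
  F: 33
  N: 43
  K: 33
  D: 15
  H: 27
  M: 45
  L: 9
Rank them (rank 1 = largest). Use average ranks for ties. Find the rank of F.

Sorted (descending): 45, 43, 33, 33, 33, 27, 15, 9
The 3 values of 33 occupy positions 3–5 → average rank 4.
F has value 33 → rank 4.

4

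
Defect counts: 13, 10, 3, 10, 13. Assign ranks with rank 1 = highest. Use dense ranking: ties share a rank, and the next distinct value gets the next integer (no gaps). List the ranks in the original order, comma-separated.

1, 2, 3, 2, 1

Sorted (descending): 13, 13, 10, 10, 3
The 2 values of 13 share dense rank 1.
The 2 values of 10 share dense rank 2.
Remaining distinct values take the next consecutive integers.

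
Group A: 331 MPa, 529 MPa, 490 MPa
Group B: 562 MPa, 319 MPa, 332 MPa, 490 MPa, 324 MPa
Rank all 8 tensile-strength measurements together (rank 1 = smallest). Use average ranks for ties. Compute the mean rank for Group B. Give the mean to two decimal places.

4.10

Sorted (ascending): 319, 324, 331, 332, 490, 490, 529, 562
The 2 values of 490 occupy positions 5–6 → average rank (5+6)/2 = 5.5.
Group B values → pooled ranks: 562→8, 319→1, 332→4, 490→5.5, 324→2
Mean rank = (8 + 1 + 4 + 5.5 + 2) / 5 = 4.10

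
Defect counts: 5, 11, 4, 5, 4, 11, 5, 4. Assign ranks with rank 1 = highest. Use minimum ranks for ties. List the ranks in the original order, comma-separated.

Sorted (descending): 11, 11, 5, 5, 5, 4, 4, 4
The 2 values of 11 occupy positions 1–2 → each gets rank 1.
The 3 values of 5 occupy positions 3–5 → each gets rank 3.
The 3 values of 4 occupy positions 6–8 → each gets rank 6.

3, 1, 6, 3, 6, 1, 3, 6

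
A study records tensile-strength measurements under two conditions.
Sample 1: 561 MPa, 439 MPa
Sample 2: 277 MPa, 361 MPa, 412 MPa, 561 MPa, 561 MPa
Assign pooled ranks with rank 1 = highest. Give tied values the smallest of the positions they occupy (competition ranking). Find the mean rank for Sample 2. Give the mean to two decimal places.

Sorted (descending): 561, 561, 561, 439, 412, 361, 277
The 3 values of 561 occupy positions 1–3 → each gets rank 1.
Sample 2 values → pooled ranks: 277→7, 361→6, 412→5, 561→1, 561→1
Mean rank = (7 + 6 + 5 + 1 + 1) / 5 = 4.00

4.00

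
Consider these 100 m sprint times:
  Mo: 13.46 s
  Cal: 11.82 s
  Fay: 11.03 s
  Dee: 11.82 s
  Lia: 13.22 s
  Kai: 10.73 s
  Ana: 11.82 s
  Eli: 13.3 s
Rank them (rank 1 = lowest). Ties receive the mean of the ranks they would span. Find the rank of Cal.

4

Sorted (ascending): 10.73, 11.03, 11.82, 11.82, 11.82, 13.22, 13.3, 13.46
The 3 values of 11.82 occupy positions 3–5 → average rank 4.
Cal has value 11.82 s → rank 4.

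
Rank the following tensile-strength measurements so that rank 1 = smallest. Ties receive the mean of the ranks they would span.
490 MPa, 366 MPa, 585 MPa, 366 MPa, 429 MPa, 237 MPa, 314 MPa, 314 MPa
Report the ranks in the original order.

Sorted (ascending): 237, 314, 314, 366, 366, 429, 490, 585
The 2 values of 314 occupy positions 2–3 → average rank (2+3)/2 = 2.5.
The 2 values of 366 occupy positions 4–5 → average rank (4+5)/2 = 4.5.

7, 4.5, 8, 4.5, 6, 1, 2.5, 2.5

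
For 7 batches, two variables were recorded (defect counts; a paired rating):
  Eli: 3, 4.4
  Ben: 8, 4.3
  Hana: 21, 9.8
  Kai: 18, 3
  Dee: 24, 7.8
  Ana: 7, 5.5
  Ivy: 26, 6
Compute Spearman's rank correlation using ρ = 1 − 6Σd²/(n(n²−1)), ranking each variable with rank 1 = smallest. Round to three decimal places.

0.536

Ranks of variable 1: 1, 3, 5, 4, 6, 2, 7
Ranks of variable 2: 3, 2, 7, 1, 6, 4, 5
d = r₁ − r₂: -2, 1, -2, 3, 0, -2, 2
d²: 4, 1, 4, 9, 0, 4, 4; Σd² = 26
ρ = 1 − 6·26/(7·48) = 1 − 156/336 = 0.536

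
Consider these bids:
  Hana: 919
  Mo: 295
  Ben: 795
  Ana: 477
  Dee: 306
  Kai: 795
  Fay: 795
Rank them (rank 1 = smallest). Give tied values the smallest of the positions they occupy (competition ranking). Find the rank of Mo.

Sorted (ascending): 295, 306, 477, 795, 795, 795, 919
The 3 values of 795 occupy positions 4–6 → each gets rank 4.
Mo has value 295 → rank 1.

1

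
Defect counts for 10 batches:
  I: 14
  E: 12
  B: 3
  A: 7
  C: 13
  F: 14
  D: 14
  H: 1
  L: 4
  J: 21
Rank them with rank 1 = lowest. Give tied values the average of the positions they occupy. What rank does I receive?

Sorted (ascending): 1, 3, 4, 7, 12, 13, 14, 14, 14, 21
The 3 values of 14 occupy positions 7–9 → average rank 8.
I has value 14 → rank 8.

8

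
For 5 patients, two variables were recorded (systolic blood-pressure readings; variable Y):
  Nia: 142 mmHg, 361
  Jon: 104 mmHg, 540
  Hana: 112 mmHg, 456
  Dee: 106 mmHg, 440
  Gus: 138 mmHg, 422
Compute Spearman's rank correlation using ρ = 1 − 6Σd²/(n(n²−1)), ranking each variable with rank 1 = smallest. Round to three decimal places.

Ranks of variable 1: 5, 1, 3, 2, 4
Ranks of variable 2: 1, 5, 4, 3, 2
d = r₁ − r₂: 4, -4, -1, -1, 2
d²: 16, 16, 1, 1, 4; Σd² = 38
ρ = 1 − 6·38/(5·24) = 1 − 228/120 = -0.900

-0.900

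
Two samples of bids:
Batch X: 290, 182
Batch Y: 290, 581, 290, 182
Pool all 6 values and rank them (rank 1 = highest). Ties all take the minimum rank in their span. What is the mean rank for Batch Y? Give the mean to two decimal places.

Sorted (descending): 581, 290, 290, 290, 182, 182
The 3 values of 290 occupy positions 2–4 → each gets rank 2.
The 2 values of 182 occupy positions 5–6 → each gets rank 5.
Batch Y values → pooled ranks: 290→2, 581→1, 290→2, 182→5
Mean rank = (2 + 1 + 2 + 5) / 4 = 2.50

2.50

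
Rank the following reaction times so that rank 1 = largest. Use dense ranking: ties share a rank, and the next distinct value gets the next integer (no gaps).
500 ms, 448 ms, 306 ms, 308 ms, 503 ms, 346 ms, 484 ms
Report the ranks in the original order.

Sorted (descending): 503, 500, 484, 448, 346, 308, 306
No ties — each value takes its position as its rank.

2, 4, 7, 6, 1, 5, 3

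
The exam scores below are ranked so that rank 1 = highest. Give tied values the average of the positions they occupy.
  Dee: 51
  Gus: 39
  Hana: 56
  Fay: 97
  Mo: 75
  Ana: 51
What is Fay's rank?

1

Sorted (descending): 97, 75, 56, 51, 51, 39
The 2 values of 51 occupy positions 4–5 → average rank (4+5)/2 = 4.5.
Fay has value 97 → rank 1.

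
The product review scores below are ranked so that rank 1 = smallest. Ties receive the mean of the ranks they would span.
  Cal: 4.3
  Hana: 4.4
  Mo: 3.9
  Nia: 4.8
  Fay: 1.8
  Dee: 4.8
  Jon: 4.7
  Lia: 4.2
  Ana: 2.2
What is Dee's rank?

Sorted (ascending): 1.8, 2.2, 3.9, 4.2, 4.3, 4.4, 4.7, 4.8, 4.8
The 2 values of 4.8 occupy positions 8–9 → average rank (8+9)/2 = 8.5.
Dee has value 4.8 → rank 8.5.

8.5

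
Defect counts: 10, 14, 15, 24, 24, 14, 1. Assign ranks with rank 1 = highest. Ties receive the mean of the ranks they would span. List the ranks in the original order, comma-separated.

Sorted (descending): 24, 24, 15, 14, 14, 10, 1
The 2 values of 24 occupy positions 1–2 → average rank (1+2)/2 = 1.5.
The 2 values of 14 occupy positions 4–5 → average rank (4+5)/2 = 4.5.

6, 4.5, 3, 1.5, 1.5, 4.5, 7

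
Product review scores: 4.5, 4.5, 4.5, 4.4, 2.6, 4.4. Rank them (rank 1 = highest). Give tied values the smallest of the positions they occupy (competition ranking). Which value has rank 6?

Sorted (descending): 4.5, 4.5, 4.5, 4.4, 4.4, 2.6
The 3 values of 4.5 occupy positions 1–3 → each gets rank 1.
The 2 values of 4.4 occupy positions 4–5 → each gets rank 4.
Rank 6 → value 2.6.

2.6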